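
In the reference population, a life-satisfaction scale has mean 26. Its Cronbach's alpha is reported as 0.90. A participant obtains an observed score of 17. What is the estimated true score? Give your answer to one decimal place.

17.9

Regress the observed score toward the mean by the unreliability: T̂ = 0.90·17 + 0.10·26 = 15.30 + 2.60 = 17.90.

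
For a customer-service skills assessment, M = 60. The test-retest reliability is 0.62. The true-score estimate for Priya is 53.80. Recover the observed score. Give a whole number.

T̂ = ρX + (1 − ρ)μ  ⇒  X = (T̂ − (1 − ρ)μ) / ρ
X = (53.80 − 0.38 × 60) / 0.62 = (53.80 − 22.80) / 0.62 = 31.00 / 0.62 = 50.00

50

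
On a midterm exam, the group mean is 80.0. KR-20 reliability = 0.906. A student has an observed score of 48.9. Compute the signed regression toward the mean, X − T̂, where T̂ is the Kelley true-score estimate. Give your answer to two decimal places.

T̂ = 0.906(48.9) + 0.094(80.0) = 44.3034 + 7.5200 = 51.8234 → 51.823
X − T̂ = 48.9 − 51.823 = -2.923 → -2.92

-2.92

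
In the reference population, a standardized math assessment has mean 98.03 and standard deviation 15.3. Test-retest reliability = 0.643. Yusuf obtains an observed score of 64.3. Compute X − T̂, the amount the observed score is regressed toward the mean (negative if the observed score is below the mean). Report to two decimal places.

-12.04

Regress the observed score toward the mean by the unreliability: T̂ = 0.643·64.3 + 0.357·98.03 = 41.3449 + 34.99671 = 76.3416.
X − T̂ = 64.3 − 76.342 = -12.042 → -12.04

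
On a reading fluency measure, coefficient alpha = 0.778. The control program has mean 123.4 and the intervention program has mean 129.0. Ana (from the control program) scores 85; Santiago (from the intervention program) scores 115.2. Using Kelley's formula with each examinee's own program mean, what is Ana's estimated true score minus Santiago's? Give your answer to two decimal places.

T̂_Ana = 0.778(85) + 0.222(123.4) = 93.5248
T̂_Santiago = 0.778(115.2) + 0.222(129.0) = 118.2636
Difference = 93.5248 − 118.2636 = -24.7388

-24.74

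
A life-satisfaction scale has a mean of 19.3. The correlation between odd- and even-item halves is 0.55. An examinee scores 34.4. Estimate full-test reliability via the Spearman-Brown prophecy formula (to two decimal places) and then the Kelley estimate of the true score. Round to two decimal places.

Spearman-Brown: ρ = 2r/(1 + r) = 2(0.55)/(1 + 0.55) = 1.100/1.55 = 0.7097 → 0.71
Weight the observed score by reliability and the mean by (1 − reliability): T̂ = 0.71·34.4 + 0.29·19.3 = 24.424 + 5.597 = 30.021.

30.02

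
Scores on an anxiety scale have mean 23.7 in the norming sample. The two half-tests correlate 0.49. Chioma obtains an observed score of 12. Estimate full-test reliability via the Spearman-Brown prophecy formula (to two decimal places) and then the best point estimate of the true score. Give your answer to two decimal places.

Spearman-Brown: ρ = 2r/(1 + r) = 2(0.49)/(1 + 0.49) = 0.980/1.49 = 0.6577 → 0.66
Kelley's formula gives T̂ = 0.66·12 + 0.34·23.7 = 7.92 + 8.058 = 15.978.

15.98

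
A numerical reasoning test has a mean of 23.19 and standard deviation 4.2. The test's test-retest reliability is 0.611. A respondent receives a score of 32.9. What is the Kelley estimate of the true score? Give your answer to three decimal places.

T̂ = ρX + (1 − ρ)μ
  = 0.611 × 32.9 + 0.389 × 23.19
  = 20.1019 + 9.02091
  = 29.1228
  ≈ 29.123

29.123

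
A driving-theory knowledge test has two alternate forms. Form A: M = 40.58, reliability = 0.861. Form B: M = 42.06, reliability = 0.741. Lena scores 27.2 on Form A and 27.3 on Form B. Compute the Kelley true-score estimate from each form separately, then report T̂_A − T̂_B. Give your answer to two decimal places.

T̂_A = 0.861(27.2) + 0.139(40.58) = 29.0598
T̂_B = 0.741(27.3) + 0.259(42.06) = 31.1228
T̂_A − T̂_B = -2.0630

-2.06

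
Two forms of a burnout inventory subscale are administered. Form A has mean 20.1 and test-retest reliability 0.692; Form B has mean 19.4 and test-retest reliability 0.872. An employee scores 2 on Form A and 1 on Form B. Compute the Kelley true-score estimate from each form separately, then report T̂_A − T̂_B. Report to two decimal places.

4.22

T̂_A = 0.692(2) + 0.308(20.1) = 7.5748
T̂_B = 0.872(1) + 0.128(19.4) = 3.3552
T̂_A − T̂_B = 4.2196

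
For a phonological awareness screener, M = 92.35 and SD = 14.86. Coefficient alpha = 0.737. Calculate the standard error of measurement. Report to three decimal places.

SEM = SD · √(1 − ρ) = 14.86 × √0.263 = 14.86 × 0.5128 = 7.6207

7.621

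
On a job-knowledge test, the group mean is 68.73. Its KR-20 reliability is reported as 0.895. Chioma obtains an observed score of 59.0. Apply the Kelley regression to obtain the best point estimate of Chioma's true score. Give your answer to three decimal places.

Regress the observed score toward the mean by the unreliability: T̂ = 0.895·59.0 + 0.105·68.73 = 52.8050 + 7.21665 = 60.0217.

60.022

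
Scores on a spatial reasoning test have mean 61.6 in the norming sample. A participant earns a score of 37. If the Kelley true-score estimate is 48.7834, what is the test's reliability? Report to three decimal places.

0.521

T̂ = ρX + (1 − ρ)μ  ⇒  T̂ − μ = ρ(X − μ)
ρ = (T̂ − μ)/(X − μ) = (48.7834 − 61.6) / (37 − 61.6) = -12.8166 / -24.6 = 0.52100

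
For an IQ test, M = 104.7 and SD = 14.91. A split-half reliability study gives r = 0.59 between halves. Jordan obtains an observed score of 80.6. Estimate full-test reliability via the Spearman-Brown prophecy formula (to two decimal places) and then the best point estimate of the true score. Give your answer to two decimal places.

Spearman-Brown: ρ = 2r/(1 + r) = 2(0.59)/(1 + 0.59) = 1.180/1.59 = 0.7421 → 0.74
T̂ = 0.74(80.6) + 0.26(104.7) = 59.644 + 27.222 = 86.866 → 86.87

86.87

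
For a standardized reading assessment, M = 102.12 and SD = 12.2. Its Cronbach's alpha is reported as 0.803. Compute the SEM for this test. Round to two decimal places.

SEM = SD · √(1 − ρ) = 12.2 × √0.197 = 12.2 × 0.4438 = 5.415

5.41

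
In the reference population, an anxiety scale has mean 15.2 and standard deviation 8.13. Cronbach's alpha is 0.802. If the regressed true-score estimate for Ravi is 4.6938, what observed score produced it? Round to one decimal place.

2.1

T̂ = ρX + (1 − ρ)μ  ⇒  X = (T̂ − (1 − ρ)μ) / ρ
X = (4.6938 − 0.198 × 15.2) / 0.802 = (4.6938 − 3.0096) / 0.802 = 1.6842 / 0.802 = 2.100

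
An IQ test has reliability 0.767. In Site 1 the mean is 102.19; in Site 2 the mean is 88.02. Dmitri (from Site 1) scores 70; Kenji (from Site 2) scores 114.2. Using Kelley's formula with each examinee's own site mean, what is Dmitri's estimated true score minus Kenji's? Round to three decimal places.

T̂_Dmitri = 0.767(70) + 0.233(102.19) = 77.50027
T̂_Kenji = 0.767(114.2) + 0.233(88.02) = 108.10006
Difference = 77.50027 − 108.10006 = -30.59979

-30.600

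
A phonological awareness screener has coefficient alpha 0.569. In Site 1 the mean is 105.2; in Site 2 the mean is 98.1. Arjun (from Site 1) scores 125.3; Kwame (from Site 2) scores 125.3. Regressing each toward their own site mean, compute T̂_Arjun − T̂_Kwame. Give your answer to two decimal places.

T̂_Arjun = 0.569(125.3) + 0.431(105.2) = 116.6369
T̂_Kwame = 0.569(125.3) + 0.431(98.1) = 113.5768
Difference = 116.6369 − 113.5768 = 3.0601

3.06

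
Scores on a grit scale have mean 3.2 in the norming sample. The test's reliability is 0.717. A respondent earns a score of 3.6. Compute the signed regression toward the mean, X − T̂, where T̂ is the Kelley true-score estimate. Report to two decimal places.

T̂ = 0.717(3.6) + 0.283(3.2) = 2.5812 + 0.9056 = 3.4868 → 3.487
X − T̂ = 3.6 − 3.487 = 0.113 → 0.11

0.11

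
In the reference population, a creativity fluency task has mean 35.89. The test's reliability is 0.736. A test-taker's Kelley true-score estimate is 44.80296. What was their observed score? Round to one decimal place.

48.0

T̂ = ρX + (1 − ρ)μ  ⇒  X = (T̂ − (1 − ρ)μ) / ρ
X = (44.80296 − 0.264 × 35.89) / 0.736 = (44.80296 − 9.47496) / 0.736 = 35.32800 / 0.736 = 48.000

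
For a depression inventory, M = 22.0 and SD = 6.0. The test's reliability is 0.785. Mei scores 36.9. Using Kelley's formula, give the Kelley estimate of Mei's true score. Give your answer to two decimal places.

Regress the observed score toward the mean by the unreliability: T̂ = 0.785·36.9 + 0.215·22.0 = 28.9665 + 4.7300 = 33.697.

33.70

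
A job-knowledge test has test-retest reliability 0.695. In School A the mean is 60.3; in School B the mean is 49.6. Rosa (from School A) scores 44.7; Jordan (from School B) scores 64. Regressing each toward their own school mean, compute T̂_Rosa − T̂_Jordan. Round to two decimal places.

T̂_Rosa = 0.695(44.7) + 0.305(60.3) = 49.4580
T̂_Jordan = 0.695(64) + 0.305(49.6) = 59.6080
Difference = 49.4580 − 59.6080 = -10.1500

-10.15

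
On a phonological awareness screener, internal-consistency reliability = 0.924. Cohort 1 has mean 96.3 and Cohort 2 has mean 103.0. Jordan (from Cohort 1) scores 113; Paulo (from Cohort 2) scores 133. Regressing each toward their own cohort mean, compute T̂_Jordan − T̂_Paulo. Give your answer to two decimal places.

-18.99

T̂_Jordan = 0.924(113) + 0.076(96.3) = 111.7308
T̂_Paulo = 0.924(133) + 0.076(103.0) = 130.7200
Difference = 111.7308 − 130.7200 = -18.9892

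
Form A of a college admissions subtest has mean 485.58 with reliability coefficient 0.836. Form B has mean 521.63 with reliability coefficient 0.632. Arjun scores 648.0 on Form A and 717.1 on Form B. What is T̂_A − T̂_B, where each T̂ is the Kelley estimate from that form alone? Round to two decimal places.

-23.80

T̂_A = 0.836(648.0) + 0.164(485.58) = 621.3631
T̂_B = 0.632(717.1) + 0.368(521.63) = 645.1670
T̂_A − T̂_B = -23.8039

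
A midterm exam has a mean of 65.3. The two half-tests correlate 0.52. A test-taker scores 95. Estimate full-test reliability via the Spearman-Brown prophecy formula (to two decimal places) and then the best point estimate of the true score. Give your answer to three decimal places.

85.496

Spearman-Brown: ρ = 2r/(1 + r) = 2(0.52)/(1 + 0.52) = 1.040/1.52 = 0.6842 → 0.68
Kelley's formula gives T̂ = 0.68·95 + 0.32·65.3 = 64.60 + 20.896 = 85.4960.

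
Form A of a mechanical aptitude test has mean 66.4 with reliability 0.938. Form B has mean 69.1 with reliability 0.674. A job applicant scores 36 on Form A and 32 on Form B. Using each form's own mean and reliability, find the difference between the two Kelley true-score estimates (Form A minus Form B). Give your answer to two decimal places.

-6.21

T̂_A = 0.938(36) + 0.062(66.4) = 37.8848
T̂_B = 0.674(32) + 0.326(69.1) = 44.0946
T̂_A − T̂_B = -6.2098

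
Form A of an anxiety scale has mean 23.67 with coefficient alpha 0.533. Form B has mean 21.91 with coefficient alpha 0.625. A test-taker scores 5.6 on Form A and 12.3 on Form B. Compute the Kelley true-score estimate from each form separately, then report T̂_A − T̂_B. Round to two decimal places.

-1.87

T̂_A = 0.533(5.6) + 0.467(23.67) = 14.0387
T̂_B = 0.625(12.3) + 0.375(21.91) = 15.9038
T̂_A − T̂_B = -1.8651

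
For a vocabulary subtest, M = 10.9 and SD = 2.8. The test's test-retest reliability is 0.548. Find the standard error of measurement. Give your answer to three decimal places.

1.882

SEM = SD · √(1 − ρ) = 2.8 × √0.452 = 2.8 × 0.6723 = 1.8825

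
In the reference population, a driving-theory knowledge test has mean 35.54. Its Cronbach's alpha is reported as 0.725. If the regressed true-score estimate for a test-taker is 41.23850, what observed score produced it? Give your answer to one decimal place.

43.4

T̂ = ρX + (1 − ρ)μ  ⇒  X = (T̂ − (1 − ρ)μ) / ρ
X = (41.23850 − 0.275 × 35.54) / 0.725 = (41.23850 − 9.77350) / 0.725 = 31.46500 / 0.725 = 43.400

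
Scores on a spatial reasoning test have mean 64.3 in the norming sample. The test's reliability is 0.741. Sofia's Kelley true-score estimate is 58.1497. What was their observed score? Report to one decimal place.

56.0

T̂ = ρX + (1 − ρ)μ  ⇒  X = (T̂ − (1 − ρ)μ) / ρ
X = (58.1497 − 0.259 × 64.3) / 0.741 = (58.1497 − 16.6537) / 0.741 = 41.4960 / 0.741 = 56.000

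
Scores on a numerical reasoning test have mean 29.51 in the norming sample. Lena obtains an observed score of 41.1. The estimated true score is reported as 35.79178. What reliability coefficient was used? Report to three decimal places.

0.542

T̂ = ρX + (1 − ρ)μ  ⇒  T̂ − μ = ρ(X − μ)
ρ = (T̂ − μ)/(X − μ) = (35.79178 − 29.51) / (41.1 − 29.51) = 6.28178 / 11.59 = 0.54200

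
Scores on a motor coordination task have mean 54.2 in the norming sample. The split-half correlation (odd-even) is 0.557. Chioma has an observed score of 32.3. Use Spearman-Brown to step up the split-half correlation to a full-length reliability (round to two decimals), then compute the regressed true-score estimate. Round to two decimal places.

Spearman-Brown: ρ = 2r/(1 + r) = 2(0.557)/(1 + 0.557) = 1.1140/1.557 = 0.7155 → 0.72
Kelley's formula gives T̂ = 0.72·32.3 + 0.28·54.2 = 23.256 + 15.176 = 38.432.

38.43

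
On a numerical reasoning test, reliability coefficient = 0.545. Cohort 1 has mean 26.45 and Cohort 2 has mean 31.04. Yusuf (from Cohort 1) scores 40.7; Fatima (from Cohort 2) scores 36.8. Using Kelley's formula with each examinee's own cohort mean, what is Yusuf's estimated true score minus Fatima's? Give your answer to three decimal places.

T̂_Yusuf = 0.545(40.7) + 0.455(26.45) = 34.21625
T̂_Fatima = 0.545(36.8) + 0.455(31.04) = 34.17920
Difference = 34.21625 − 34.17920 = 0.03705

0.037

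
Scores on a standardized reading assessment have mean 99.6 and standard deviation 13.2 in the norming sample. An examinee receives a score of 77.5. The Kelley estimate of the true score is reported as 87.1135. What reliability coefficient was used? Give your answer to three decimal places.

T̂ = ρX + (1 − ρ)μ  ⇒  T̂ − μ = ρ(X − μ)
ρ = (T̂ − μ)/(X − μ) = (87.1135 − 99.6) / (77.5 − 99.6) = -12.4865 / -22.1 = 0.56500

0.565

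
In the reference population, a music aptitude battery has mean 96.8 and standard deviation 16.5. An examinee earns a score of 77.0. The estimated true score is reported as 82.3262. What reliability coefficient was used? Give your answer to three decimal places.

0.731

T̂ = ρX + (1 − ρ)μ  ⇒  T̂ − μ = ρ(X − μ)
ρ = (T̂ − μ)/(X − μ) = (82.3262 − 96.8) / (77.0 − 96.8) = -14.4738 / -19.8 = 0.73100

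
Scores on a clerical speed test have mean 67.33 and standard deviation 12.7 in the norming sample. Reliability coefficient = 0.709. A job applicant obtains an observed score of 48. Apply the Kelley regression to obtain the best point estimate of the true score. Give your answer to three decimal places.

53.625

Kelley's formula gives T̂ = 0.709·48 + 0.291·67.33 = 34.032 + 19.59303 = 53.6250.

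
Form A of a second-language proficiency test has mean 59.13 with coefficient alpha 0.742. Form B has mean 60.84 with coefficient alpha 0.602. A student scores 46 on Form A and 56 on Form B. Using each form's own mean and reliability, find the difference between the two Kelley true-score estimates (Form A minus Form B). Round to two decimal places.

-8.54

T̂_A = 0.742(46) + 0.258(59.13) = 49.3875
T̂_B = 0.602(56) + 0.398(60.84) = 57.9263
T̂_A − T̂_B = -8.5388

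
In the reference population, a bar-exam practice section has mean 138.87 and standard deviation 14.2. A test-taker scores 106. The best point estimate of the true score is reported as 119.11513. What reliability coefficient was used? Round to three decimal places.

0.601

T̂ = ρX + (1 − ρ)μ  ⇒  T̂ − μ = ρ(X − μ)
ρ = (T̂ − μ)/(X − μ) = (119.11513 − 138.87) / (106 − 138.87) = -19.75487 / -32.87 = 0.60100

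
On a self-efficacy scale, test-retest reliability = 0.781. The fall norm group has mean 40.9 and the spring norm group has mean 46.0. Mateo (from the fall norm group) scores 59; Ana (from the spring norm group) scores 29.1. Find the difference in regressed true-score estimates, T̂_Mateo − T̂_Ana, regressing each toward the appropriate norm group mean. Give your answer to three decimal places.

T̂_Mateo = 0.781(59) + 0.219(40.9) = 55.03610
T̂_Ana = 0.781(29.1) + 0.219(46.0) = 32.80110
Difference = 55.03610 − 32.80110 = 22.23500

22.235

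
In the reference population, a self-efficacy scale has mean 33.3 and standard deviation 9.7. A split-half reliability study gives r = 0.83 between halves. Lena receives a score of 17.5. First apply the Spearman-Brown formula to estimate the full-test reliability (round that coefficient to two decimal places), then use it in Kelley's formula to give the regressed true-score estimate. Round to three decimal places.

Spearman-Brown: ρ = 2r/(1 + r) = 2(0.83)/(1 + 0.83) = 1.660/1.83 = 0.9071 → 0.91
Regress the observed score toward the mean by the unreliability: T̂ = 0.91·17.5 + 0.09·33.3 = 15.925 + 2.997 = 18.9220.

18.922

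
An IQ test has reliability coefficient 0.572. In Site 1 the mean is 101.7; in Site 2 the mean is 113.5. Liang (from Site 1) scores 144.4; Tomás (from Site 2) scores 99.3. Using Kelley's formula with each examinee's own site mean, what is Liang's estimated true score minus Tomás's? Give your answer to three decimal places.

20.747

T̂_Liang = 0.572(144.4) + 0.428(101.7) = 126.12440
T̂_Tomás = 0.572(99.3) + 0.428(113.5) = 105.37760
Difference = 126.12440 − 105.37760 = 20.74680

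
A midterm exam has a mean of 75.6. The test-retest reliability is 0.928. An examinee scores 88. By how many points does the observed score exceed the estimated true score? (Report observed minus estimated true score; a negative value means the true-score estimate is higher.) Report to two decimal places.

T̂ = ρX + (1 − ρ)μ
  = 0.928 × 88 + 0.072 × 75.6
  = 81.664 + 5.4432
  = 87.1072
  ≈ 87.107
X − T̂ = 88 − 87.107 = 0.893 → 0.89

0.89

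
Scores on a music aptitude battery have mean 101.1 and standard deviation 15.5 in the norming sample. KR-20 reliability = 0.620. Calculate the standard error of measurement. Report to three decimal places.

SEM = SD · √(1 − ρ) = 15.5 × √0.380 = 15.5 × 0.6164 = 9.5548

9.555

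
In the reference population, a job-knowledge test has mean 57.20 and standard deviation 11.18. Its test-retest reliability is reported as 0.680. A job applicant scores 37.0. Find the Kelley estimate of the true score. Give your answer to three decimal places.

43.464

T̂ = ρX + (1 − ρ)μ
  = 0.680 × 37.0 + 0.320 × 57.20
  = 25.1600 + 18.30400
  = 43.4640
  ≈ 43.464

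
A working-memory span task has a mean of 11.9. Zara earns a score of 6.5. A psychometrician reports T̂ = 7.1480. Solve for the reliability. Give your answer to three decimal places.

T̂ = ρX + (1 − ρ)μ  ⇒  T̂ − μ = ρ(X − μ)
ρ = (T̂ − μ)/(X − μ) = (7.1480 − 11.9) / (6.5 − 11.9) = -4.7520 / -5.4 = 0.88000

0.880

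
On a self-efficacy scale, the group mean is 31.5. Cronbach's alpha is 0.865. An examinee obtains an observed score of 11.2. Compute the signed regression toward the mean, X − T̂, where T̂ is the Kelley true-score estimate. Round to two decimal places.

-2.74

T̂ = ρX + (1 − ρ)μ
  = 0.865 × 11.2 + 0.135 × 31.5
  = 9.6880 + 4.2525
  = 13.9405
  ≈ 13.941
X − T̂ = 11.2 − 13.941 = -2.741 → -2.74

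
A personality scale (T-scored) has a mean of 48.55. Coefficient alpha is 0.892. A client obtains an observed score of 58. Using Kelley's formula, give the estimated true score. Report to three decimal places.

Weight the observed score by reliability and the mean by (1 − reliability): T̂ = 0.892·58 + 0.108·48.55 = 51.736 + 5.24340 = 56.9794.

56.979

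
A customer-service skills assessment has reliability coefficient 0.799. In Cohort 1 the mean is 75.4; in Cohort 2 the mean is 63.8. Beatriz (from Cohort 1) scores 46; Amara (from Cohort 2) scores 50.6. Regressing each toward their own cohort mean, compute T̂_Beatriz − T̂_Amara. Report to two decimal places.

-1.34

T̂_Beatriz = 0.799(46) + 0.201(75.4) = 51.9094
T̂_Amara = 0.799(50.6) + 0.201(63.8) = 53.2532
Difference = 51.9094 − 53.2532 = -1.3438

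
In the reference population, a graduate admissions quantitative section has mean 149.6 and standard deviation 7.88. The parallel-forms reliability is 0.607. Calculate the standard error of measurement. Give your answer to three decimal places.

4.940

SEM = SD · √(1 − ρ) = 7.88 × √0.393 = 7.88 × 0.6269 = 4.9399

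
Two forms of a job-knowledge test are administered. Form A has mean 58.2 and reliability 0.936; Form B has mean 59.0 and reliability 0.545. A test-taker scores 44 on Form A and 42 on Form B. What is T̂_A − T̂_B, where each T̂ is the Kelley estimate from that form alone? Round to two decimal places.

T̂_A = 0.936(44) + 0.064(58.2) = 44.9088
T̂_B = 0.545(42) + 0.455(59.0) = 49.7350
T̂_A − T̂_B = -4.8262

-4.83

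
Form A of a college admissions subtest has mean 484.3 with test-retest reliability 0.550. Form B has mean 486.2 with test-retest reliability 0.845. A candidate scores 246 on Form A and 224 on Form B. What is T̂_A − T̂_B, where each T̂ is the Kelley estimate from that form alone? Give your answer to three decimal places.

88.594

T̂_A = 0.550(246) + 0.450(484.3) = 353.23500
T̂_B = 0.845(224) + 0.155(486.2) = 264.64100
T̂_A − T̂_B = 88.59400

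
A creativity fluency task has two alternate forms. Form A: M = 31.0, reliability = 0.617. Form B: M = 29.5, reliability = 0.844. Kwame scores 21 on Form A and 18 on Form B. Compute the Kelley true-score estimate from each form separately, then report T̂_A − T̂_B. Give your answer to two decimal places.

T̂_A = 0.617(21) + 0.383(31.0) = 24.8300
T̂_B = 0.844(18) + 0.156(29.5) = 19.7940
T̂_A − T̂_B = 5.0360

5.04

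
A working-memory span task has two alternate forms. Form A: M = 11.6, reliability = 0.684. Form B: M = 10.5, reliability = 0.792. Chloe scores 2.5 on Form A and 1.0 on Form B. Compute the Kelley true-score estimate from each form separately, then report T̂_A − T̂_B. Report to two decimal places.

T̂_A = 0.684(2.5) + 0.316(11.6) = 5.3756
T̂_B = 0.792(1.0) + 0.208(10.5) = 2.9760
T̂_A − T̂_B = 2.3996

2.40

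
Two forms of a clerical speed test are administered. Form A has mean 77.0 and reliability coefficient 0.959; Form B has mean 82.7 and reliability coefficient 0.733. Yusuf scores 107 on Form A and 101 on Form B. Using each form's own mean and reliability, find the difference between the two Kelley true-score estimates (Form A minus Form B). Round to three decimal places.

9.656

T̂_A = 0.959(107) + 0.041(77.0) = 105.77000
T̂_B = 0.733(101) + 0.267(82.7) = 96.11390
T̂_A − T̂_B = 9.65610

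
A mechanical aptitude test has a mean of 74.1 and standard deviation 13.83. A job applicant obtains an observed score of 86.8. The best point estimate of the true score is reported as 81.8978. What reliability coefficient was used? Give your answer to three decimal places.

0.614

T̂ = ρX + (1 − ρ)μ  ⇒  T̂ − μ = ρ(X − μ)
ρ = (T̂ − μ)/(X − μ) = (81.8978 − 74.1) / (86.8 − 74.1) = 7.7978 / 12.7 = 0.61400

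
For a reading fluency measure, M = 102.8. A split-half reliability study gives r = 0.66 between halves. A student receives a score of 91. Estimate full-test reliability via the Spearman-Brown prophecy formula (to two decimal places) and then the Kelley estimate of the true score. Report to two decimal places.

93.36

Spearman-Brown: ρ = 2r/(1 + r) = 2(0.66)/(1 + 0.66) = 1.320/1.66 = 0.7952 → 0.80
T̂ = 0.80(91) + 0.20(102.8) = 72.80 + 20.560 = 93.360 → 93.36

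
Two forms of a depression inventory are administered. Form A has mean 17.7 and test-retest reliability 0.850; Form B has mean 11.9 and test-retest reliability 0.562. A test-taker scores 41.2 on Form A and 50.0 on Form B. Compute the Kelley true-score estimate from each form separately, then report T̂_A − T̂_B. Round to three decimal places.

4.363

T̂_A = 0.850(41.2) + 0.150(17.7) = 37.67500
T̂_B = 0.562(50.0) + 0.438(11.9) = 33.31220
T̂_A − T̂_B = 4.36280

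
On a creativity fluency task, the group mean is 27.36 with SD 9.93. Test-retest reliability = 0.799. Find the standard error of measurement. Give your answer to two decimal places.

4.45

SEM = SD · √(1 − ρ) = 9.93 × √0.201 = 9.93 × 0.4483 = 4.452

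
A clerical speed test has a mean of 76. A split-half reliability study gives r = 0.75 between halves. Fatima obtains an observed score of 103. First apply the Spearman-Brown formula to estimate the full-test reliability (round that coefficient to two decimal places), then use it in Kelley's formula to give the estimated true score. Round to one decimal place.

Spearman-Brown: ρ = 2r/(1 + r) = 2(0.75)/(1 + 0.75) = 1.500/1.75 = 0.8571 → 0.86
T̂ = 0.86(103) + 0.14(76) = 88.58 + 10.64 = 99.22 → 99.2

99.2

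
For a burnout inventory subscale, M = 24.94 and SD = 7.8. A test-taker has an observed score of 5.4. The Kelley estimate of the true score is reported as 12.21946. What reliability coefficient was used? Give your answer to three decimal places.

T̂ = ρX + (1 − ρ)μ  ⇒  T̂ − μ = ρ(X − μ)
ρ = (T̂ − μ)/(X − μ) = (12.21946 − 24.94) / (5.4 − 24.94) = -12.72054 / -19.54 = 0.65100

0.651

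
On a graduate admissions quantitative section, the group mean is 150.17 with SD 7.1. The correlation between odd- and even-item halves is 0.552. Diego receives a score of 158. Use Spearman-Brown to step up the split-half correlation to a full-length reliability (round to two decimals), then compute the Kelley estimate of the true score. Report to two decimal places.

Spearman-Brown: ρ = 2r/(1 + r) = 2(0.552)/(1 + 0.552) = 1.1040/1.552 = 0.7113 → 0.71
Kelley's formula gives T̂ = 0.71·158 + 0.29·150.17 = 112.18 + 43.5493 = 155.729.

155.73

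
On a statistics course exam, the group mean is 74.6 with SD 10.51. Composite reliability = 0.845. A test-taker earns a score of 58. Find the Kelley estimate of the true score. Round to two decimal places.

T̂ = 0.845(58) + 0.155(74.6) = 49.010 + 11.5630 = 60.573 → 60.57

60.57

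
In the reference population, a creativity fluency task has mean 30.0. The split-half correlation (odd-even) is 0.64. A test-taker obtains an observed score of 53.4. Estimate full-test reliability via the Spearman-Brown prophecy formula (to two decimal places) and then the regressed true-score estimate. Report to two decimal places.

Spearman-Brown: ρ = 2r/(1 + r) = 2(0.64)/(1 + 0.64) = 1.280/1.64 = 0.7805 → 0.78
T̂ = ρX + (1 − ρ)μ
  = 0.78 × 53.4 + 0.22 × 30.0
  = 41.652 + 6.600
  = 48.252
  ≈ 48.25

48.25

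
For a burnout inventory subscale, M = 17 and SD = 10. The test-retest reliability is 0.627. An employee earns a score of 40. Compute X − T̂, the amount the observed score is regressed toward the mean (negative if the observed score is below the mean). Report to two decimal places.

T̂ = ρX + (1 − ρ)μ
  = 0.627 × 40 + 0.373 × 17
  = 25.080 + 6.341
  = 31.4210
  ≈ 31.421
X − T̂ = 40 − 31.421 = 8.579 → 8.58

8.58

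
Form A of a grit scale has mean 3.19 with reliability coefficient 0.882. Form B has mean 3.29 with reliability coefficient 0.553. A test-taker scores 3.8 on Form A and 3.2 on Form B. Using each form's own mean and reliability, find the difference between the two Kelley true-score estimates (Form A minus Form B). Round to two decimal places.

T̂_A = 0.882(3.8) + 0.118(3.19) = 3.7280
T̂_B = 0.553(3.2) + 0.447(3.29) = 3.2402
T̂_A − T̂_B = 0.4878

0.49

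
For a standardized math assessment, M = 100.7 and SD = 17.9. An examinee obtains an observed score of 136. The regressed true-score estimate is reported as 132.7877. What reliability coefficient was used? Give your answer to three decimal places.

0.909

T̂ = ρX + (1 − ρ)μ  ⇒  T̂ − μ = ρ(X − μ)
ρ = (T̂ − μ)/(X − μ) = (132.7877 − 100.7) / (136 − 100.7) = 32.0877 / 35.3 = 0.90900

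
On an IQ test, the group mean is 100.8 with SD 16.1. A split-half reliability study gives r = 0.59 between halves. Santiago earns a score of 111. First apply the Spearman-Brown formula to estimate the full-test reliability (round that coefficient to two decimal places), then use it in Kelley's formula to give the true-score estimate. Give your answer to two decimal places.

108.35

Spearman-Brown: ρ = 2r/(1 + r) = 2(0.59)/(1 + 0.59) = 1.180/1.59 = 0.7421 → 0.74
Regress the observed score toward the mean by the unreliability: T̂ = 0.74·111 + 0.26·100.8 = 82.14 + 26.208 = 108.348.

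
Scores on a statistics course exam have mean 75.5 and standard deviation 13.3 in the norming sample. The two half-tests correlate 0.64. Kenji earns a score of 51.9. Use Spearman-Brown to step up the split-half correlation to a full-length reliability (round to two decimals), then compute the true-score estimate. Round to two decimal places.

57.09

Spearman-Brown: ρ = 2r/(1 + r) = 2(0.64)/(1 + 0.64) = 1.280/1.64 = 0.7805 → 0.78
T̂ = ρX + (1 − ρ)μ
  = 0.78 × 51.9 + 0.22 × 75.5
  = 40.482 + 16.610
  = 57.092
  ≈ 57.09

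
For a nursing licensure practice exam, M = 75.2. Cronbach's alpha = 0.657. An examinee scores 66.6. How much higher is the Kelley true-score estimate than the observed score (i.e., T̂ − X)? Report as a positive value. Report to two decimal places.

2.95

Regress the observed score toward the mean by the unreliability: T̂ = 0.657·66.6 + 0.343·75.2 = 43.7562 + 25.7936 = 69.5498.
T̂ − X = 69.550 − 66.6 = 2.950 → 2.95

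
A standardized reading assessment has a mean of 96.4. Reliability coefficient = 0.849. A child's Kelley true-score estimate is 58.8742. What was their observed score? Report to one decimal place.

52.2

T̂ = ρX + (1 − ρ)μ  ⇒  X = (T̂ − (1 − ρ)μ) / ρ
X = (58.8742 − 0.151 × 96.4) / 0.849 = (58.8742 − 14.5564) / 0.849 = 44.3178 / 0.849 = 52.200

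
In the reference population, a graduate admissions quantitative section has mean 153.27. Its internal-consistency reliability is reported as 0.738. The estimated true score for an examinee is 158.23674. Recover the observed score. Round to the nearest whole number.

T̂ = ρX + (1 − ρ)μ  ⇒  X = (T̂ − (1 − ρ)μ) / ρ
X = (158.23674 − 0.262 × 153.27) / 0.738 = (158.23674 − 40.15674) / 0.738 = 118.08000 / 0.738 = 160.00

160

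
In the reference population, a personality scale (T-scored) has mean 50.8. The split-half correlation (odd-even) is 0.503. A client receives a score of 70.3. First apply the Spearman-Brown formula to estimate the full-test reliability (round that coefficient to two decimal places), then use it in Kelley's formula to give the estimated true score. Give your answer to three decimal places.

Spearman-Brown: ρ = 2r/(1 + r) = 2(0.503)/(1 + 0.503) = 1.0060/1.503 = 0.6693 → 0.67
T̂ = 0.67(70.3) + 0.33(50.8) = 47.101 + 16.764 = 63.8650 → 63.865

63.865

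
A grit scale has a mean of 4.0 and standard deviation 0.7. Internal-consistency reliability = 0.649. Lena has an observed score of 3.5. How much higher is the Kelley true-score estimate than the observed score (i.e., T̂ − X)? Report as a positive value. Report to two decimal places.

T̂ = ρX + (1 − ρ)μ
  = 0.649 × 3.5 + 0.351 × 4.0
  = 2.2715 + 1.4040
  = 3.6755
  ≈ 3.675
T̂ − X = 3.675 − 3.5 = 0.175 → 0.18

0.18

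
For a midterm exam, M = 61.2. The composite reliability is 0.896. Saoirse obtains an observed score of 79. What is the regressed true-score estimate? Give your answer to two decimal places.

T̂ = ρX + (1 − ρ)μ
  = 0.896 × 79 + 0.104 × 61.2
  = 70.784 + 6.3648
  = 77.149
  ≈ 77.15

77.15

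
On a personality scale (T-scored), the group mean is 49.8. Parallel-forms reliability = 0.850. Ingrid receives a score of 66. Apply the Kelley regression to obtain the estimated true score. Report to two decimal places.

63.57

T̂ = ρX + (1 − ρ)μ
  = 0.850 × 66 + 0.150 × 49.8
  = 56.100 + 7.4700
  = 63.570
  ≈ 63.57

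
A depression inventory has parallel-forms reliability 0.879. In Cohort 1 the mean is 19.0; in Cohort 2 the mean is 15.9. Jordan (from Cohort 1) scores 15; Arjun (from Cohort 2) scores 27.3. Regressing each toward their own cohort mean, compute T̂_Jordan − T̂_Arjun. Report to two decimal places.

T̂_Jordan = 0.879(15) + 0.121(19.0) = 15.4840
T̂_Arjun = 0.879(27.3) + 0.121(15.9) = 25.9206
Difference = 15.4840 − 25.9206 = -10.4366

-10.44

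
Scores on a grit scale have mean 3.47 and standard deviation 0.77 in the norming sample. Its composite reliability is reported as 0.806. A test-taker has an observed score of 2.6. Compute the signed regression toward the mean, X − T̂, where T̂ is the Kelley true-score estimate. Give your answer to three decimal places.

Regress the observed score toward the mean by the unreliability: T̂ = 0.806·2.6 + 0.194·3.47 = 2.0956 + 0.67318 = 2.76878.
X − T̂ = 2.6 − 2.7688 = -0.1688 → -0.169

-0.169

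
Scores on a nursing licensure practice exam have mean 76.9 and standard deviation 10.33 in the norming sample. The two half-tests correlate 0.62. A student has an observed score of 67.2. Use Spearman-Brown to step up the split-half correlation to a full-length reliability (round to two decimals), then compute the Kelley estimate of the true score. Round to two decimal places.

Spearman-Brown: ρ = 2r/(1 + r) = 2(0.62)/(1 + 0.62) = 1.240/1.62 = 0.7654 → 0.77
T̂ = 0.77(67.2) + 0.23(76.9) = 51.744 + 17.687 = 69.431 → 69.43

69.43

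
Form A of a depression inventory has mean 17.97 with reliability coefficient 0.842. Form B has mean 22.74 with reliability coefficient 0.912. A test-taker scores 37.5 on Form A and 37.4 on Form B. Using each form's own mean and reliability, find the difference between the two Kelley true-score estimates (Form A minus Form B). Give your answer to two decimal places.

T̂_A = 0.842(37.5) + 0.158(17.97) = 34.4143
T̂_B = 0.912(37.4) + 0.088(22.74) = 36.1099
T̂_A − T̂_B = -1.6957

-1.70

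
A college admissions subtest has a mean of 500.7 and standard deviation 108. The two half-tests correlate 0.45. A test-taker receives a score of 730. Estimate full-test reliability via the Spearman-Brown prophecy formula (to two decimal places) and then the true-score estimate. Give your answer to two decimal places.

Spearman-Brown: ρ = 2r/(1 + r) = 2(0.45)/(1 + 0.45) = 0.900/1.45 = 0.6207 → 0.62
T̂ = ρX + (1 − ρ)μ
  = 0.62 × 730 + 0.38 × 500.7
  = 452.60 + 190.266
  = 642.866
  ≈ 642.87

642.87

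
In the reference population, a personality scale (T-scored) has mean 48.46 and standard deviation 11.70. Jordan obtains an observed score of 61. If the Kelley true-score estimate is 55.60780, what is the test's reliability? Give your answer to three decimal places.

T̂ = ρX + (1 − ρ)μ  ⇒  T̂ − μ = ρ(X − μ)
ρ = (T̂ − μ)/(X − μ) = (55.60780 − 48.46) / (61 − 48.46) = 7.14780 / 12.54 = 0.57000

0.570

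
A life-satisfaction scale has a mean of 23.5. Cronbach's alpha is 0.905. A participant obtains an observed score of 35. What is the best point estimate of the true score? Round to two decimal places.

33.91

T̂ = 0.905(35) + 0.095(23.5) = 31.675 + 2.2325 = 33.907 → 33.91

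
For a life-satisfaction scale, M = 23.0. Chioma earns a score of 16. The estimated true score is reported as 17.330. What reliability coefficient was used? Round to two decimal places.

T̂ = ρX + (1 − ρ)μ  ⇒  T̂ − μ = ρ(X − μ)
ρ = (T̂ − μ)/(X − μ) = (17.330 − 23.0) / (16 − 23.0) = -5.670 / -7.0 = 0.8100

0.81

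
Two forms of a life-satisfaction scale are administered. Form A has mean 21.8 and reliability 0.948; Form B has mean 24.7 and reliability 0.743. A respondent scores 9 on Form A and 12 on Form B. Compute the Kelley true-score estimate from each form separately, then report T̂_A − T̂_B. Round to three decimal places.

-5.598

T̂_A = 0.948(9) + 0.052(21.8) = 9.66560
T̂_B = 0.743(12) + 0.257(24.7) = 15.26390
T̂_A − T̂_B = -5.59830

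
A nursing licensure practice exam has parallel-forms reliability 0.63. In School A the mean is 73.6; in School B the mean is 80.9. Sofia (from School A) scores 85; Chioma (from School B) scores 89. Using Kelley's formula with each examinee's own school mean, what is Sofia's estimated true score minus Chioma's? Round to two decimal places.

T̂_Sofia = 0.63(85) + 0.37(73.6) = 80.7820
T̂_Chioma = 0.63(89) + 0.37(80.9) = 86.0030
Difference = 80.7820 − 86.0030 = -5.2210

-5.22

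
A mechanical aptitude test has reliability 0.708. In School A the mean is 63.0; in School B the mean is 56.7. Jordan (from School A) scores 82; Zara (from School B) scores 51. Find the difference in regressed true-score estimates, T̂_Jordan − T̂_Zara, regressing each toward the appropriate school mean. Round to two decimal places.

23.79

T̂_Jordan = 0.708(82) + 0.292(63.0) = 76.4520
T̂_Zara = 0.708(51) + 0.292(56.7) = 52.6644
Difference = 76.4520 − 52.6644 = 23.7876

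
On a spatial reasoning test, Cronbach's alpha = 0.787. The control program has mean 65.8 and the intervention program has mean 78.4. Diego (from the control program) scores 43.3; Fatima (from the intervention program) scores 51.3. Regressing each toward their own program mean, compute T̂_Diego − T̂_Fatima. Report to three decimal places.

-8.980

T̂_Diego = 0.787(43.3) + 0.213(65.8) = 48.09250
T̂_Fatima = 0.787(51.3) + 0.213(78.4) = 57.07230
Difference = 48.09250 − 57.07230 = -8.97980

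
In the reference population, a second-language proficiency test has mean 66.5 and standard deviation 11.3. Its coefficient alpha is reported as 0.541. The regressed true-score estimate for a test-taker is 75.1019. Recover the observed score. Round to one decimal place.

T̂ = ρX + (1 − ρ)μ  ⇒  X = (T̂ − (1 − ρ)μ) / ρ
X = (75.1019 − 0.459 × 66.5) / 0.541 = (75.1019 − 30.5235) / 0.541 = 44.5784 / 0.541 = 82.400

82.4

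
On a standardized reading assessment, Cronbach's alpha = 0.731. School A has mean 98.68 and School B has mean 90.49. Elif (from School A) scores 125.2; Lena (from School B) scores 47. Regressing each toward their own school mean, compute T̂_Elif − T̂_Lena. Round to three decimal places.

T̂_Elif = 0.731(125.2) + 0.269(98.68) = 118.06612
T̂_Lena = 0.731(47) + 0.269(90.49) = 58.69881
Difference = 118.06612 − 58.69881 = 59.36731

59.367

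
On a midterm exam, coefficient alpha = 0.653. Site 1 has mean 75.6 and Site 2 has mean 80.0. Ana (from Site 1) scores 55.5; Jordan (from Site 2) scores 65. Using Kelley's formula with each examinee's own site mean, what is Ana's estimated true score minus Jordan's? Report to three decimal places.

-7.730

T̂_Ana = 0.653(55.5) + 0.347(75.6) = 62.47470
T̂_Jordan = 0.653(65) + 0.347(80.0) = 70.20500
Difference = 62.47470 − 70.20500 = -7.73030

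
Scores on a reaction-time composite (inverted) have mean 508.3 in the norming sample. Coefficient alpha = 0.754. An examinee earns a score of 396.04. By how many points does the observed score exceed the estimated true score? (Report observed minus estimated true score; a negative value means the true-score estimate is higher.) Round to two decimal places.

Regress the observed score toward the mean by the unreliability: T̂ = 0.754·396.04 + 0.246·508.3 = 298.61416 + 125.0418 = 423.6560.
X − T̂ = 396.04 − 423.656 = -27.616 → -27.62

-27.62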